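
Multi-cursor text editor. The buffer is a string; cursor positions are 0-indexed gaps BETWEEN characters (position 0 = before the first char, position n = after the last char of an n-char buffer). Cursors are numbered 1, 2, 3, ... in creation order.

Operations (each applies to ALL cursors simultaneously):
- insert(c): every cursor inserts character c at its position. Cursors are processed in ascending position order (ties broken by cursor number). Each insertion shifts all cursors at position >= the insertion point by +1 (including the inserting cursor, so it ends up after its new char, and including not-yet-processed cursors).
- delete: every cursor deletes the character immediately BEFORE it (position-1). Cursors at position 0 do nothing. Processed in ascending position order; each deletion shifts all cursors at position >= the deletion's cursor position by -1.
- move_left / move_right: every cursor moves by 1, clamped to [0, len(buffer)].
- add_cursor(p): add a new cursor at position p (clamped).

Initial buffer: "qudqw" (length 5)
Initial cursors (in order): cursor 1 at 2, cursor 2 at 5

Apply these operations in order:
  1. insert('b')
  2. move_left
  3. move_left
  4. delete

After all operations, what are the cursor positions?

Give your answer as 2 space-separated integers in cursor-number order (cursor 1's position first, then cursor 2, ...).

Answer: 0 3

Derivation:
After op 1 (insert('b')): buffer="qubdqwb" (len 7), cursors c1@3 c2@7, authorship ..1...2
After op 2 (move_left): buffer="qubdqwb" (len 7), cursors c1@2 c2@6, authorship ..1...2
After op 3 (move_left): buffer="qubdqwb" (len 7), cursors c1@1 c2@5, authorship ..1...2
After op 4 (delete): buffer="ubdwb" (len 5), cursors c1@0 c2@3, authorship .1..2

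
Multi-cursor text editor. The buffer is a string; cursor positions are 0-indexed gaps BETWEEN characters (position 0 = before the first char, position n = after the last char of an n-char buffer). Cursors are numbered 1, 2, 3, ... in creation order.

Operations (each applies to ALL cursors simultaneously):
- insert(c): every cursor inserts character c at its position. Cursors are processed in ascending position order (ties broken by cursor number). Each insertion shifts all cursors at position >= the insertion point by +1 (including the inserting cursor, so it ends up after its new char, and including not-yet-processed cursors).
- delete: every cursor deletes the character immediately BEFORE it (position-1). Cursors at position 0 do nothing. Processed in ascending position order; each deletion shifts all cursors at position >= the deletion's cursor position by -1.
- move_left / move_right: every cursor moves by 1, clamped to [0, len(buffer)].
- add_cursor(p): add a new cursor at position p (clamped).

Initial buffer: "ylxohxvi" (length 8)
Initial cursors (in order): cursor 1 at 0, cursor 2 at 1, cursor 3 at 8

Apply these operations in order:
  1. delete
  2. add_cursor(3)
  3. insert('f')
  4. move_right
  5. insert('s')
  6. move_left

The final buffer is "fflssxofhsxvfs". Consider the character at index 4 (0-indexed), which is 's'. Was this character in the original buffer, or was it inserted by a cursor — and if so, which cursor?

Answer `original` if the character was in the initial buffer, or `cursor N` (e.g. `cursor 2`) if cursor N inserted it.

Answer: cursor 2

Derivation:
After op 1 (delete): buffer="lxohxv" (len 6), cursors c1@0 c2@0 c3@6, authorship ......
After op 2 (add_cursor(3)): buffer="lxohxv" (len 6), cursors c1@0 c2@0 c4@3 c3@6, authorship ......
After op 3 (insert('f')): buffer="fflxofhxvf" (len 10), cursors c1@2 c2@2 c4@6 c3@10, authorship 12...4...3
After op 4 (move_right): buffer="fflxofhxvf" (len 10), cursors c1@3 c2@3 c4@7 c3@10, authorship 12...4...3
After op 5 (insert('s')): buffer="fflssxofhsxvfs" (len 14), cursors c1@5 c2@5 c4@10 c3@14, authorship 12.12..4.4..33
After op 6 (move_left): buffer="fflssxofhsxvfs" (len 14), cursors c1@4 c2@4 c4@9 c3@13, authorship 12.12..4.4..33
Authorship (.=original, N=cursor N): 1 2 . 1 2 . . 4 . 4 . . 3 3
Index 4: author = 2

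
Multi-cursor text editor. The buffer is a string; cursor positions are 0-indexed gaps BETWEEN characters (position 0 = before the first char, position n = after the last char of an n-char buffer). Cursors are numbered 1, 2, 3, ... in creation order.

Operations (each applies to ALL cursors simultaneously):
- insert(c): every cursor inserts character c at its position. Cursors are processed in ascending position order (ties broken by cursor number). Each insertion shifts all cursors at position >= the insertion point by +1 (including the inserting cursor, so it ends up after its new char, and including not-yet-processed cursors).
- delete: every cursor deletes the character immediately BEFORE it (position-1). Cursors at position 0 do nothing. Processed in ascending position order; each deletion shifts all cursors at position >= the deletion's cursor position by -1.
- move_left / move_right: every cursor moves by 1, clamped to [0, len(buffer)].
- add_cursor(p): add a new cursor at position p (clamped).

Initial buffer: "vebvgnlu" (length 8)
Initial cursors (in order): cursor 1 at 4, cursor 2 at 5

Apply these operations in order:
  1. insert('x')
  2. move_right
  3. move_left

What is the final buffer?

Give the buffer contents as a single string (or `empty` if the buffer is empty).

Answer: vebvxgxnlu

Derivation:
After op 1 (insert('x')): buffer="vebvxgxnlu" (len 10), cursors c1@5 c2@7, authorship ....1.2...
After op 2 (move_right): buffer="vebvxgxnlu" (len 10), cursors c1@6 c2@8, authorship ....1.2...
After op 3 (move_left): buffer="vebvxgxnlu" (len 10), cursors c1@5 c2@7, authorship ....1.2...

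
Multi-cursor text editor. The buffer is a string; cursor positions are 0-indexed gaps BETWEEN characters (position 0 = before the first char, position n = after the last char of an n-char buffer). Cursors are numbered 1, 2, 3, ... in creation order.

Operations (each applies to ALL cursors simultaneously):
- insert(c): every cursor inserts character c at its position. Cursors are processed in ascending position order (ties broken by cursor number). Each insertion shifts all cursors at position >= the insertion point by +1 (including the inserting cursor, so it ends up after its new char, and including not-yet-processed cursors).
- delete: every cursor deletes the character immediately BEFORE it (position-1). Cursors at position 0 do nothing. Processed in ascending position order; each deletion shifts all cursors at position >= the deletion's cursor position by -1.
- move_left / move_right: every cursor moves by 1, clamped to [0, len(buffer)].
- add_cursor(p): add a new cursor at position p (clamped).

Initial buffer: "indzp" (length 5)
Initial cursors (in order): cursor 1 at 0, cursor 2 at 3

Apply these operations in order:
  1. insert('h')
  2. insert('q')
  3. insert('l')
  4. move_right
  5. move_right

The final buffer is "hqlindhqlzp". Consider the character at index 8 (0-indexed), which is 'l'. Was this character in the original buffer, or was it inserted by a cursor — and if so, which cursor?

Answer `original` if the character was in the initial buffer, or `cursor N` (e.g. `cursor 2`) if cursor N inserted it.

After op 1 (insert('h')): buffer="hindhzp" (len 7), cursors c1@1 c2@5, authorship 1...2..
After op 2 (insert('q')): buffer="hqindhqzp" (len 9), cursors c1@2 c2@7, authorship 11...22..
After op 3 (insert('l')): buffer="hqlindhqlzp" (len 11), cursors c1@3 c2@9, authorship 111...222..
After op 4 (move_right): buffer="hqlindhqlzp" (len 11), cursors c1@4 c2@10, authorship 111...222..
After op 5 (move_right): buffer="hqlindhqlzp" (len 11), cursors c1@5 c2@11, authorship 111...222..
Authorship (.=original, N=cursor N): 1 1 1 . . . 2 2 2 . .
Index 8: author = 2

Answer: cursor 2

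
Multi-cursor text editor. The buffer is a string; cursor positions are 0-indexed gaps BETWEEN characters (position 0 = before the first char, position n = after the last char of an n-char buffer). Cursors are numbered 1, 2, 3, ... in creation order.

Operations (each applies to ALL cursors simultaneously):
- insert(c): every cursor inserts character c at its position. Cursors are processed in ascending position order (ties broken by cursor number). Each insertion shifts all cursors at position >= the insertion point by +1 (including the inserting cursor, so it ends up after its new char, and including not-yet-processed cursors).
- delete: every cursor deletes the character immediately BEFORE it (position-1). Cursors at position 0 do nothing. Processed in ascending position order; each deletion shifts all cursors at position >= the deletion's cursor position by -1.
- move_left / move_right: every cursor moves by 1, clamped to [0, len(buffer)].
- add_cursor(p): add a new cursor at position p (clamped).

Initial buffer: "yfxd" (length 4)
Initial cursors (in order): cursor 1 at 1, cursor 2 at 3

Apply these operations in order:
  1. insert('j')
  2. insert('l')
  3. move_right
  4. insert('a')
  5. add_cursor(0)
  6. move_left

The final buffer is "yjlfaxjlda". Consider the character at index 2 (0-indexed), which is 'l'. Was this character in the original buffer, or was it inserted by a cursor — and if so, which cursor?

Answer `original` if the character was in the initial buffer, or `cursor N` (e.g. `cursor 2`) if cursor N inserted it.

After op 1 (insert('j')): buffer="yjfxjd" (len 6), cursors c1@2 c2@5, authorship .1..2.
After op 2 (insert('l')): buffer="yjlfxjld" (len 8), cursors c1@3 c2@7, authorship .11..22.
After op 3 (move_right): buffer="yjlfxjld" (len 8), cursors c1@4 c2@8, authorship .11..22.
After op 4 (insert('a')): buffer="yjlfaxjlda" (len 10), cursors c1@5 c2@10, authorship .11.1.22.2
After op 5 (add_cursor(0)): buffer="yjlfaxjlda" (len 10), cursors c3@0 c1@5 c2@10, authorship .11.1.22.2
After op 6 (move_left): buffer="yjlfaxjlda" (len 10), cursors c3@0 c1@4 c2@9, authorship .11.1.22.2
Authorship (.=original, N=cursor N): . 1 1 . 1 . 2 2 . 2
Index 2: author = 1

Answer: cursor 1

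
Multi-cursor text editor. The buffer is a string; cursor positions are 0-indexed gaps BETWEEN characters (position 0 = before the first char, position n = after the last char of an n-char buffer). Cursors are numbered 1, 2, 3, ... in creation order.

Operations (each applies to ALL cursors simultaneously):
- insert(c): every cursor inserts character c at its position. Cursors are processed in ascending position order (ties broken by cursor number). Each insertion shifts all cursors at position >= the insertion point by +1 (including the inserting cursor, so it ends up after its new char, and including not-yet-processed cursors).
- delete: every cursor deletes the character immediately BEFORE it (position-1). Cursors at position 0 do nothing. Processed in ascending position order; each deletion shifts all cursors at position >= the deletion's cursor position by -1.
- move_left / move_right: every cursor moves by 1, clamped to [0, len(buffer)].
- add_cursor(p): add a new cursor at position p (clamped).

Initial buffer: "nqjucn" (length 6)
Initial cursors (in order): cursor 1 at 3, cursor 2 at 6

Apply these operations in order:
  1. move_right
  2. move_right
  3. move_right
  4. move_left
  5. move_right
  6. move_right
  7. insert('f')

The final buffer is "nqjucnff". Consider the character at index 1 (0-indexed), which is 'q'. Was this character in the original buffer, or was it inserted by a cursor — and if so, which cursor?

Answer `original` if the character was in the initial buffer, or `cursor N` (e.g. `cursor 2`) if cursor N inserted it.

After op 1 (move_right): buffer="nqjucn" (len 6), cursors c1@4 c2@6, authorship ......
After op 2 (move_right): buffer="nqjucn" (len 6), cursors c1@5 c2@6, authorship ......
After op 3 (move_right): buffer="nqjucn" (len 6), cursors c1@6 c2@6, authorship ......
After op 4 (move_left): buffer="nqjucn" (len 6), cursors c1@5 c2@5, authorship ......
After op 5 (move_right): buffer="nqjucn" (len 6), cursors c1@6 c2@6, authorship ......
After op 6 (move_right): buffer="nqjucn" (len 6), cursors c1@6 c2@6, authorship ......
After op 7 (insert('f')): buffer="nqjucnff" (len 8), cursors c1@8 c2@8, authorship ......12
Authorship (.=original, N=cursor N): . . . . . . 1 2
Index 1: author = original

Answer: original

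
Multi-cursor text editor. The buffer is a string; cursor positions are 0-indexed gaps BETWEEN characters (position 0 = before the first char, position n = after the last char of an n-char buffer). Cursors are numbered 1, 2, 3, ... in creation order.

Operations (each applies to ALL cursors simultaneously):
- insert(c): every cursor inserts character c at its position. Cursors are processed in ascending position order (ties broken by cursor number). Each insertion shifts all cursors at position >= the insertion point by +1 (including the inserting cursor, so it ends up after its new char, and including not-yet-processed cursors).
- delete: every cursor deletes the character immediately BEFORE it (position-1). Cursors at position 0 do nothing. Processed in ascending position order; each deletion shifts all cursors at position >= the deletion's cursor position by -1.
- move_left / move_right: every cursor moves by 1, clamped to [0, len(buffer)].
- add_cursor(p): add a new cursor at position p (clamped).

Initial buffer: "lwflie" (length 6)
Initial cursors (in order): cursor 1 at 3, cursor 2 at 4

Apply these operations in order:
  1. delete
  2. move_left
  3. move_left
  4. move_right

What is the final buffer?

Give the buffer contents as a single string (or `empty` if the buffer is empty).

Answer: lwie

Derivation:
After op 1 (delete): buffer="lwie" (len 4), cursors c1@2 c2@2, authorship ....
After op 2 (move_left): buffer="lwie" (len 4), cursors c1@1 c2@1, authorship ....
After op 3 (move_left): buffer="lwie" (len 4), cursors c1@0 c2@0, authorship ....
After op 4 (move_right): buffer="lwie" (len 4), cursors c1@1 c2@1, authorship ....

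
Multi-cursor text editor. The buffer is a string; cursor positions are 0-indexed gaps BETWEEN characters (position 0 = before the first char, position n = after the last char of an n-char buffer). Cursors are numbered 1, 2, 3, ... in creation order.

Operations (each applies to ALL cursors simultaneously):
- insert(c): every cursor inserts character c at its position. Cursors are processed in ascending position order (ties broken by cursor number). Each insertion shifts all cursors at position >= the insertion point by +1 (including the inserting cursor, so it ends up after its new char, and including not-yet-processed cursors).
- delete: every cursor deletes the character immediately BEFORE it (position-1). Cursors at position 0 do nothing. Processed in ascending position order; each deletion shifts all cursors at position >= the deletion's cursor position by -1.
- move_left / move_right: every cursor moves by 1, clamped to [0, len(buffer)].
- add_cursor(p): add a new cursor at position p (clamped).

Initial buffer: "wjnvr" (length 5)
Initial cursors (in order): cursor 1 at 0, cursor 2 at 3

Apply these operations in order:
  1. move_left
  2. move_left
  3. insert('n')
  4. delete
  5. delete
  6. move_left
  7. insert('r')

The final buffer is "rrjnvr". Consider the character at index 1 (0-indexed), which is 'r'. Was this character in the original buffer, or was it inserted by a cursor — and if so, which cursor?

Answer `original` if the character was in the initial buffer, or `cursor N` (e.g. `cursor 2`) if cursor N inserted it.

After op 1 (move_left): buffer="wjnvr" (len 5), cursors c1@0 c2@2, authorship .....
After op 2 (move_left): buffer="wjnvr" (len 5), cursors c1@0 c2@1, authorship .....
After op 3 (insert('n')): buffer="nwnjnvr" (len 7), cursors c1@1 c2@3, authorship 1.2....
After op 4 (delete): buffer="wjnvr" (len 5), cursors c1@0 c2@1, authorship .....
After op 5 (delete): buffer="jnvr" (len 4), cursors c1@0 c2@0, authorship ....
After op 6 (move_left): buffer="jnvr" (len 4), cursors c1@0 c2@0, authorship ....
After op 7 (insert('r')): buffer="rrjnvr" (len 6), cursors c1@2 c2@2, authorship 12....
Authorship (.=original, N=cursor N): 1 2 . . . .
Index 1: author = 2

Answer: cursor 2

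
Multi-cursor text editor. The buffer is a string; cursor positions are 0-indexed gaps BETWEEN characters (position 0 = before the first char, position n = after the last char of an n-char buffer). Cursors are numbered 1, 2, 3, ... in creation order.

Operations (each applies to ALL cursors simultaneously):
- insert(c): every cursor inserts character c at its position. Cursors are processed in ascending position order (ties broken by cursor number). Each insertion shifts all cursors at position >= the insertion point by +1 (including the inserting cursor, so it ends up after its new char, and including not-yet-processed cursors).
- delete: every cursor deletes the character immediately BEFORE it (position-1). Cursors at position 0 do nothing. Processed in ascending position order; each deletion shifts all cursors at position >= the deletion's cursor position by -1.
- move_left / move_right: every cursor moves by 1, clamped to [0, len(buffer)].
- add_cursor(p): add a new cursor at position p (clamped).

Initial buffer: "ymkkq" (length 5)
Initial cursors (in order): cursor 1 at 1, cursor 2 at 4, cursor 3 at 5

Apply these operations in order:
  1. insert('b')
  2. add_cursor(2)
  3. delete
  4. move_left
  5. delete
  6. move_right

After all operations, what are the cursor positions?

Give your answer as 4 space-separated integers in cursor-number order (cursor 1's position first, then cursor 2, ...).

Answer: 1 2 2 1

Derivation:
After op 1 (insert('b')): buffer="ybmkkbqb" (len 8), cursors c1@2 c2@6 c3@8, authorship .1...2.3
After op 2 (add_cursor(2)): buffer="ybmkkbqb" (len 8), cursors c1@2 c4@2 c2@6 c3@8, authorship .1...2.3
After op 3 (delete): buffer="mkkq" (len 4), cursors c1@0 c4@0 c2@3 c3@4, authorship ....
After op 4 (move_left): buffer="mkkq" (len 4), cursors c1@0 c4@0 c2@2 c3@3, authorship ....
After op 5 (delete): buffer="mq" (len 2), cursors c1@0 c4@0 c2@1 c3@1, authorship ..
After op 6 (move_right): buffer="mq" (len 2), cursors c1@1 c4@1 c2@2 c3@2, authorship ..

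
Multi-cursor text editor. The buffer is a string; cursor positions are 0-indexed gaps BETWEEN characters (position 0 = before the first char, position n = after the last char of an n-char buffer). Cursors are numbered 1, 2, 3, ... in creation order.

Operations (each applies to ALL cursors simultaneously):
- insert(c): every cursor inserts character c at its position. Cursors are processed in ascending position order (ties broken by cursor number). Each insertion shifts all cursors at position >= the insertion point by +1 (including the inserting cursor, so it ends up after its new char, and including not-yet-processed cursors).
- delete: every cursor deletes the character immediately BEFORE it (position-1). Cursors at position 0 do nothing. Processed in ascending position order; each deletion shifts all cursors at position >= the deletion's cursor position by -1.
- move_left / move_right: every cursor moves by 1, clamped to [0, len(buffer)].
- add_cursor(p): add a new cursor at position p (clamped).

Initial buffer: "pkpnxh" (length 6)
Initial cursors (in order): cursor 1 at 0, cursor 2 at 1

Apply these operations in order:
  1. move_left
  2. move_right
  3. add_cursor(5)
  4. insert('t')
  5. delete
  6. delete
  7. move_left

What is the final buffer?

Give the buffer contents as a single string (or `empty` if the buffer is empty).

Answer: kpnh

Derivation:
After op 1 (move_left): buffer="pkpnxh" (len 6), cursors c1@0 c2@0, authorship ......
After op 2 (move_right): buffer="pkpnxh" (len 6), cursors c1@1 c2@1, authorship ......
After op 3 (add_cursor(5)): buffer="pkpnxh" (len 6), cursors c1@1 c2@1 c3@5, authorship ......
After op 4 (insert('t')): buffer="pttkpnxth" (len 9), cursors c1@3 c2@3 c3@8, authorship .12....3.
After op 5 (delete): buffer="pkpnxh" (len 6), cursors c1@1 c2@1 c3@5, authorship ......
After op 6 (delete): buffer="kpnh" (len 4), cursors c1@0 c2@0 c3@3, authorship ....
After op 7 (move_left): buffer="kpnh" (len 4), cursors c1@0 c2@0 c3@2, authorship ....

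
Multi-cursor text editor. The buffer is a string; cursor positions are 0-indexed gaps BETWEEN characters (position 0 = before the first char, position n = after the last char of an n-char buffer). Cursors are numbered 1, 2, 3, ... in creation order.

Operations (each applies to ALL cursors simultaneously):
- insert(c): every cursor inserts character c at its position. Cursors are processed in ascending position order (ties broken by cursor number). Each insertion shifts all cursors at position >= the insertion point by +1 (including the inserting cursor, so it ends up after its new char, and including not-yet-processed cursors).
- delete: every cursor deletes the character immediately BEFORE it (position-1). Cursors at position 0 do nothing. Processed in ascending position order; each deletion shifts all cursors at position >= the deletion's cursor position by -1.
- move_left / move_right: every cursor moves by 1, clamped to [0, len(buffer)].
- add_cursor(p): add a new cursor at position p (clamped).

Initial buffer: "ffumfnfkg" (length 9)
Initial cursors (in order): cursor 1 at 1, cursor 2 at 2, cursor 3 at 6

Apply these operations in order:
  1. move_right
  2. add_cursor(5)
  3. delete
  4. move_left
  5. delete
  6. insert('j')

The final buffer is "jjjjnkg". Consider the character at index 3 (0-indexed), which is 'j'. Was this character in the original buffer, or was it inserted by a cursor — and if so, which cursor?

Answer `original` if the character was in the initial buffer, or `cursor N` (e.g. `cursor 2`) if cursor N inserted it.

Answer: cursor 4

Derivation:
After op 1 (move_right): buffer="ffumfnfkg" (len 9), cursors c1@2 c2@3 c3@7, authorship .........
After op 2 (add_cursor(5)): buffer="ffumfnfkg" (len 9), cursors c1@2 c2@3 c4@5 c3@7, authorship .........
After op 3 (delete): buffer="fmnkg" (len 5), cursors c1@1 c2@1 c4@2 c3@3, authorship .....
After op 4 (move_left): buffer="fmnkg" (len 5), cursors c1@0 c2@0 c4@1 c3@2, authorship .....
After op 5 (delete): buffer="nkg" (len 3), cursors c1@0 c2@0 c3@0 c4@0, authorship ...
After op 6 (insert('j')): buffer="jjjjnkg" (len 7), cursors c1@4 c2@4 c3@4 c4@4, authorship 1234...
Authorship (.=original, N=cursor N): 1 2 3 4 . . .
Index 3: author = 4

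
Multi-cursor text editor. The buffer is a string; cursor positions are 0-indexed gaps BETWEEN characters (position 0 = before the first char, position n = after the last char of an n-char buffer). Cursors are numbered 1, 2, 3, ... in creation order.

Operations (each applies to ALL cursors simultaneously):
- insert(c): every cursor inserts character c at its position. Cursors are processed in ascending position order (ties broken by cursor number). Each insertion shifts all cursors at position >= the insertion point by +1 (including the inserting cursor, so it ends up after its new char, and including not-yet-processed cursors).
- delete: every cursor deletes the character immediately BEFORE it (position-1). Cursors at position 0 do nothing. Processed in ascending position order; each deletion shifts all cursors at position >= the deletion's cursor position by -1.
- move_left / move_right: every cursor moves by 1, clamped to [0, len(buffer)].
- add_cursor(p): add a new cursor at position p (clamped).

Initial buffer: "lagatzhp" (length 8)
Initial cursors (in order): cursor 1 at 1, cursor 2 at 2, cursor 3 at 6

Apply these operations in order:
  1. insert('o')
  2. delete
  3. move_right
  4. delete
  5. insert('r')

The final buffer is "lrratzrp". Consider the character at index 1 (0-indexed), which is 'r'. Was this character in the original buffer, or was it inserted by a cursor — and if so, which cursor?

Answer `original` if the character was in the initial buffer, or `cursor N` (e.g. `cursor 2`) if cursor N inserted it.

Answer: cursor 1

Derivation:
After op 1 (insert('o')): buffer="loaogatzohp" (len 11), cursors c1@2 c2@4 c3@9, authorship .1.2....3..
After op 2 (delete): buffer="lagatzhp" (len 8), cursors c1@1 c2@2 c3@6, authorship ........
After op 3 (move_right): buffer="lagatzhp" (len 8), cursors c1@2 c2@3 c3@7, authorship ........
After op 4 (delete): buffer="latzp" (len 5), cursors c1@1 c2@1 c3@4, authorship .....
After op 5 (insert('r')): buffer="lrratzrp" (len 8), cursors c1@3 c2@3 c3@7, authorship .12...3.
Authorship (.=original, N=cursor N): . 1 2 . . . 3 .
Index 1: author = 1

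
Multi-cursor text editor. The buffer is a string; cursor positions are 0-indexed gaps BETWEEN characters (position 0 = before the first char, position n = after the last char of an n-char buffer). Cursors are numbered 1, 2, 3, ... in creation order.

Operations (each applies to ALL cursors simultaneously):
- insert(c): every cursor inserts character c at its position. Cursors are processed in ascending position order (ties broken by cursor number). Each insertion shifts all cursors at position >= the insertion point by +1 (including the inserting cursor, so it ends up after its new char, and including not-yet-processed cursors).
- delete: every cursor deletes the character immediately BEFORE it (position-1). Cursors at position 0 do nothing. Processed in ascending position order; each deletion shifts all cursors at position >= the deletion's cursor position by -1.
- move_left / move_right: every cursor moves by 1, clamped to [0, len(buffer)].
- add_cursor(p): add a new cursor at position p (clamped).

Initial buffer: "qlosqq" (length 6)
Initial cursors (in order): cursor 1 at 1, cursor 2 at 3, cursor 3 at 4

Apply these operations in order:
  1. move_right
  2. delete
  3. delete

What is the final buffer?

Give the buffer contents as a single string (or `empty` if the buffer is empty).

Answer: q

Derivation:
After op 1 (move_right): buffer="qlosqq" (len 6), cursors c1@2 c2@4 c3@5, authorship ......
After op 2 (delete): buffer="qoq" (len 3), cursors c1@1 c2@2 c3@2, authorship ...
After op 3 (delete): buffer="q" (len 1), cursors c1@0 c2@0 c3@0, authorship .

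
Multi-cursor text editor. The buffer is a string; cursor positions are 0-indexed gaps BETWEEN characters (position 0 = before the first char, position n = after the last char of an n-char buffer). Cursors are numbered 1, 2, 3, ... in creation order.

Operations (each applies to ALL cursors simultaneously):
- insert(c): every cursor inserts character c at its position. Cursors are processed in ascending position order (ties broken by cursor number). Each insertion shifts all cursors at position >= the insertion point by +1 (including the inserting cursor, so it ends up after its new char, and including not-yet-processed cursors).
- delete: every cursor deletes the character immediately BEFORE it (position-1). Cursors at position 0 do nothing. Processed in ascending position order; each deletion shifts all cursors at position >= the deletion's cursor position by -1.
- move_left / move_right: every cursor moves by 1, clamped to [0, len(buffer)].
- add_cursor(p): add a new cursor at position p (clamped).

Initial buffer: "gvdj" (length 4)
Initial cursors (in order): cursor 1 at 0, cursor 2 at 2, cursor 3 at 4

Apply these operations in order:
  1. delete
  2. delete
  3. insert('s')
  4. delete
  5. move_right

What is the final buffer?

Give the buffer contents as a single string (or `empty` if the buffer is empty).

Answer: empty

Derivation:
After op 1 (delete): buffer="gd" (len 2), cursors c1@0 c2@1 c3@2, authorship ..
After op 2 (delete): buffer="" (len 0), cursors c1@0 c2@0 c3@0, authorship 
After op 3 (insert('s')): buffer="sss" (len 3), cursors c1@3 c2@3 c3@3, authorship 123
After op 4 (delete): buffer="" (len 0), cursors c1@0 c2@0 c3@0, authorship 
After op 5 (move_right): buffer="" (len 0), cursors c1@0 c2@0 c3@0, authorship 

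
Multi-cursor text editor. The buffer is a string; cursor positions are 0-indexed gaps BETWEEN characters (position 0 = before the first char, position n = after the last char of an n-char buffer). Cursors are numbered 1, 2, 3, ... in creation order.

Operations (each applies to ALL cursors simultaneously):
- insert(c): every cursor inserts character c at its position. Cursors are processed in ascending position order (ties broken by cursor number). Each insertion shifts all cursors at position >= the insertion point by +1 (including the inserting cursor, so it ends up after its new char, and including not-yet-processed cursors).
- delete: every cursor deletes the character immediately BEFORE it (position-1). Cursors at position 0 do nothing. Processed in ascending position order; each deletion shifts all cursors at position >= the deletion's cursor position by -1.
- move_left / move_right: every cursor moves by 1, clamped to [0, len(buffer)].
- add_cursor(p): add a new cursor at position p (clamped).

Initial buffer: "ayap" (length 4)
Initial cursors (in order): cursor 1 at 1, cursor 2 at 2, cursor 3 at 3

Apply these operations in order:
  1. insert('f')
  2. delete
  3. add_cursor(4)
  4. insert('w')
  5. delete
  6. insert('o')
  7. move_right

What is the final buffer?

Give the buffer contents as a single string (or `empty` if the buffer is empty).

After op 1 (insert('f')): buffer="afyfafp" (len 7), cursors c1@2 c2@4 c3@6, authorship .1.2.3.
After op 2 (delete): buffer="ayap" (len 4), cursors c1@1 c2@2 c3@3, authorship ....
After op 3 (add_cursor(4)): buffer="ayap" (len 4), cursors c1@1 c2@2 c3@3 c4@4, authorship ....
After op 4 (insert('w')): buffer="awywawpw" (len 8), cursors c1@2 c2@4 c3@6 c4@8, authorship .1.2.3.4
After op 5 (delete): buffer="ayap" (len 4), cursors c1@1 c2@2 c3@3 c4@4, authorship ....
After op 6 (insert('o')): buffer="aoyoaopo" (len 8), cursors c1@2 c2@4 c3@6 c4@8, authorship .1.2.3.4
After op 7 (move_right): buffer="aoyoaopo" (len 8), cursors c1@3 c2@5 c3@7 c4@8, authorship .1.2.3.4

Answer: aoyoaopo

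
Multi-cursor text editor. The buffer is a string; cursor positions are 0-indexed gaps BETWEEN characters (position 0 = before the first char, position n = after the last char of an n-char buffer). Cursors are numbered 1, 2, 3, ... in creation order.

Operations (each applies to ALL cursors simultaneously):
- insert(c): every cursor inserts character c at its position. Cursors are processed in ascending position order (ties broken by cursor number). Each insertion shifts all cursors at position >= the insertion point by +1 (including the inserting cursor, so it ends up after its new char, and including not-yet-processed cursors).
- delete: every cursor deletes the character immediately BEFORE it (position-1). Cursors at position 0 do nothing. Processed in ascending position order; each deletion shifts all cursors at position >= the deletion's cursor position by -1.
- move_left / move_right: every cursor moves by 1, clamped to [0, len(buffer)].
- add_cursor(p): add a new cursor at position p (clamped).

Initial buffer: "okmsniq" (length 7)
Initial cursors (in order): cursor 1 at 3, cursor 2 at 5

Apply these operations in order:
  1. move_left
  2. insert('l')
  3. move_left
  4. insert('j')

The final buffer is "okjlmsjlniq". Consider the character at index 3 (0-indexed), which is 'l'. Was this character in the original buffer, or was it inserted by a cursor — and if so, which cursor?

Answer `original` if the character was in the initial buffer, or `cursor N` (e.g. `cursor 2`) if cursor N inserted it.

After op 1 (move_left): buffer="okmsniq" (len 7), cursors c1@2 c2@4, authorship .......
After op 2 (insert('l')): buffer="oklmslniq" (len 9), cursors c1@3 c2@6, authorship ..1..2...
After op 3 (move_left): buffer="oklmslniq" (len 9), cursors c1@2 c2@5, authorship ..1..2...
After op 4 (insert('j')): buffer="okjlmsjlniq" (len 11), cursors c1@3 c2@7, authorship ..11..22...
Authorship (.=original, N=cursor N): . . 1 1 . . 2 2 . . .
Index 3: author = 1

Answer: cursor 1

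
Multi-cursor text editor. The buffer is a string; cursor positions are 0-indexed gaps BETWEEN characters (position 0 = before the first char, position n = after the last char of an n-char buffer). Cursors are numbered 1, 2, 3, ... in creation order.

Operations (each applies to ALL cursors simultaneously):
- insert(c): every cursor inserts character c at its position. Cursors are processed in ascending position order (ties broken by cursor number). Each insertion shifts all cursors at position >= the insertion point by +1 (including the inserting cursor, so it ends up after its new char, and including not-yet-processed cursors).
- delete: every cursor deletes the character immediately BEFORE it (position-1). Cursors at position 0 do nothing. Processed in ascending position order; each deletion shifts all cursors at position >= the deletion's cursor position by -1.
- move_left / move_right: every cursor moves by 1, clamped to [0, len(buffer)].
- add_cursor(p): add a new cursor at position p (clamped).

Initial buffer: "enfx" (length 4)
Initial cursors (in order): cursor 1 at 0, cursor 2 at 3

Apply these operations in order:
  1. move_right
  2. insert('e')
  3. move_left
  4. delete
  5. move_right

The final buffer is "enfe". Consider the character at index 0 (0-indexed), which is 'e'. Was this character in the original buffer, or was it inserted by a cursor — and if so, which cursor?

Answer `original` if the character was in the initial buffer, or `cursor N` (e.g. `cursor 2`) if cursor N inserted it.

After op 1 (move_right): buffer="enfx" (len 4), cursors c1@1 c2@4, authorship ....
After op 2 (insert('e')): buffer="eenfxe" (len 6), cursors c1@2 c2@6, authorship .1...2
After op 3 (move_left): buffer="eenfxe" (len 6), cursors c1@1 c2@5, authorship .1...2
After op 4 (delete): buffer="enfe" (len 4), cursors c1@0 c2@3, authorship 1..2
After op 5 (move_right): buffer="enfe" (len 4), cursors c1@1 c2@4, authorship 1..2
Authorship (.=original, N=cursor N): 1 . . 2
Index 0: author = 1

Answer: cursor 1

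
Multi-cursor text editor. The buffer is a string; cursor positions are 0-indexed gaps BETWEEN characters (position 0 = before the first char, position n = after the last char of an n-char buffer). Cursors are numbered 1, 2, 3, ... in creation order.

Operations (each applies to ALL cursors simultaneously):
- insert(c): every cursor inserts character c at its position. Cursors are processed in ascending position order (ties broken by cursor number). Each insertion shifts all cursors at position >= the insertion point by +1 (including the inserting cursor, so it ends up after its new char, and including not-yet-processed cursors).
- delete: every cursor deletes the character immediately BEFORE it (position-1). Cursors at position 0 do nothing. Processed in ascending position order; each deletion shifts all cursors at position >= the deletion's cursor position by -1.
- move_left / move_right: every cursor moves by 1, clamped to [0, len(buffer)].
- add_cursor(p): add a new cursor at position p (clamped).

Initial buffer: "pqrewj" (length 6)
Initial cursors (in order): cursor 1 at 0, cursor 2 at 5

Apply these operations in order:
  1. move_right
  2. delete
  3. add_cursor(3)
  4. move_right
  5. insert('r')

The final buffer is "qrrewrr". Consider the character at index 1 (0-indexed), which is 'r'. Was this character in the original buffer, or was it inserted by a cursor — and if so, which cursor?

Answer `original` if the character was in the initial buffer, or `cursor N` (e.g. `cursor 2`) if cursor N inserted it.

Answer: cursor 1

Derivation:
After op 1 (move_right): buffer="pqrewj" (len 6), cursors c1@1 c2@6, authorship ......
After op 2 (delete): buffer="qrew" (len 4), cursors c1@0 c2@4, authorship ....
After op 3 (add_cursor(3)): buffer="qrew" (len 4), cursors c1@0 c3@3 c2@4, authorship ....
After op 4 (move_right): buffer="qrew" (len 4), cursors c1@1 c2@4 c3@4, authorship ....
After op 5 (insert('r')): buffer="qrrewrr" (len 7), cursors c1@2 c2@7 c3@7, authorship .1...23
Authorship (.=original, N=cursor N): . 1 . . . 2 3
Index 1: author = 1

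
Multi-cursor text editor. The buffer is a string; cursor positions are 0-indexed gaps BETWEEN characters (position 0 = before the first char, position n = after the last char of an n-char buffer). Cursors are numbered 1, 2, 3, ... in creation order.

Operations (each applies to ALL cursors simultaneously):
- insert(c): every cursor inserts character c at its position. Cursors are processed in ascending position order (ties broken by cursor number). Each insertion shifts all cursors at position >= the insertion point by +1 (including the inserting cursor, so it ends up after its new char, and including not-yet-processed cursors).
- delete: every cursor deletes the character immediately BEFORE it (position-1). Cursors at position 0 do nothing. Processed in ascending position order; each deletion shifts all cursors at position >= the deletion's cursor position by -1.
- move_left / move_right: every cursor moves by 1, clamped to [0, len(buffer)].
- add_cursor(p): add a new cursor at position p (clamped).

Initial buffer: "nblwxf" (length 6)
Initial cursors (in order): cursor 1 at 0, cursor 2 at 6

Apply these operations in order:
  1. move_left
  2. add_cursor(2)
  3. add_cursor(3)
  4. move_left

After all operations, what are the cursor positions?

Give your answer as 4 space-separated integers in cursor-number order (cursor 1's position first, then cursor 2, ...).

Answer: 0 4 1 2

Derivation:
After op 1 (move_left): buffer="nblwxf" (len 6), cursors c1@0 c2@5, authorship ......
After op 2 (add_cursor(2)): buffer="nblwxf" (len 6), cursors c1@0 c3@2 c2@5, authorship ......
After op 3 (add_cursor(3)): buffer="nblwxf" (len 6), cursors c1@0 c3@2 c4@3 c2@5, authorship ......
After op 4 (move_left): buffer="nblwxf" (len 6), cursors c1@0 c3@1 c4@2 c2@4, authorship ......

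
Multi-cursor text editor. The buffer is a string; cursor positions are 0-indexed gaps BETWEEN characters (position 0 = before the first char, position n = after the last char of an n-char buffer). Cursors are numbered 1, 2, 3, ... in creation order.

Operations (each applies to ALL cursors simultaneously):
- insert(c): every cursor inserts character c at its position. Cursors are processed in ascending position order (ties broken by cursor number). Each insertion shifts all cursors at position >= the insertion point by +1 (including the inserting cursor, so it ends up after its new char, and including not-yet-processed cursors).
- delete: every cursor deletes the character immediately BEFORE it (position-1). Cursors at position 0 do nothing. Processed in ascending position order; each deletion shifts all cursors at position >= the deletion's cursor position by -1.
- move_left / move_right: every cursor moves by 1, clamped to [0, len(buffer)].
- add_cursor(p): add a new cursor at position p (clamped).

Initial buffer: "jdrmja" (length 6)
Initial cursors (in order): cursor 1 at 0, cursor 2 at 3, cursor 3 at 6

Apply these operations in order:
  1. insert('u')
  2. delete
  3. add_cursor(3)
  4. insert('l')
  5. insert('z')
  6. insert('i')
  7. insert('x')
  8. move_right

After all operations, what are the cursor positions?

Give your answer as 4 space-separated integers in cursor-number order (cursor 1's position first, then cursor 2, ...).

Answer: 5 16 22 16

Derivation:
After op 1 (insert('u')): buffer="ujdrumjau" (len 9), cursors c1@1 c2@5 c3@9, authorship 1...2...3
After op 2 (delete): buffer="jdrmja" (len 6), cursors c1@0 c2@3 c3@6, authorship ......
After op 3 (add_cursor(3)): buffer="jdrmja" (len 6), cursors c1@0 c2@3 c4@3 c3@6, authorship ......
After op 4 (insert('l')): buffer="ljdrllmjal" (len 10), cursors c1@1 c2@6 c4@6 c3@10, authorship 1...24...3
After op 5 (insert('z')): buffer="lzjdrllzzmjalz" (len 14), cursors c1@2 c2@9 c4@9 c3@14, authorship 11...2424...33
After op 6 (insert('i')): buffer="lzijdrllzziimjalzi" (len 18), cursors c1@3 c2@12 c4@12 c3@18, authorship 111...242424...333
After op 7 (insert('x')): buffer="lzixjdrllzziixxmjalzix" (len 22), cursors c1@4 c2@15 c4@15 c3@22, authorship 1111...24242424...3333
After op 8 (move_right): buffer="lzixjdrllzziixxmjalzix" (len 22), cursors c1@5 c2@16 c4@16 c3@22, authorship 1111...24242424...3333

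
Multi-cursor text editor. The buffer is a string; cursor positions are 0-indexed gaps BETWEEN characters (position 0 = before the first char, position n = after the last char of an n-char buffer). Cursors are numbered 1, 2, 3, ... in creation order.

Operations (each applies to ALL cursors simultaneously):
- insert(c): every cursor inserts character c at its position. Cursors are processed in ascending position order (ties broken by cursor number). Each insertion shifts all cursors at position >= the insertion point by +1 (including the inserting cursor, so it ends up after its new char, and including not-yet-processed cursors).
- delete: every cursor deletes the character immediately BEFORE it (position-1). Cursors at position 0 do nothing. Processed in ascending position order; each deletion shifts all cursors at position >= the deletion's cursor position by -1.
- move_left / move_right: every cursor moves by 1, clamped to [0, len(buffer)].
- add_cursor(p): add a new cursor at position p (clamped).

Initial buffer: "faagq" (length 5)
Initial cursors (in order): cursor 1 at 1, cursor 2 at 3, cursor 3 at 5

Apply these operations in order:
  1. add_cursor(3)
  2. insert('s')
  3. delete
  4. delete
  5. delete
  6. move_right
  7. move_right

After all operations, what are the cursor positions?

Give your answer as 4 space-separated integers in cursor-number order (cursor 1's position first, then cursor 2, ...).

Answer: 0 0 0 0

Derivation:
After op 1 (add_cursor(3)): buffer="faagq" (len 5), cursors c1@1 c2@3 c4@3 c3@5, authorship .....
After op 2 (insert('s')): buffer="fsaassgqs" (len 9), cursors c1@2 c2@6 c4@6 c3@9, authorship .1..24..3
After op 3 (delete): buffer="faagq" (len 5), cursors c1@1 c2@3 c4@3 c3@5, authorship .....
After op 4 (delete): buffer="g" (len 1), cursors c1@0 c2@0 c4@0 c3@1, authorship .
After op 5 (delete): buffer="" (len 0), cursors c1@0 c2@0 c3@0 c4@0, authorship 
After op 6 (move_right): buffer="" (len 0), cursors c1@0 c2@0 c3@0 c4@0, authorship 
After op 7 (move_right): buffer="" (len 0), cursors c1@0 c2@0 c3@0 c4@0, authorship 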